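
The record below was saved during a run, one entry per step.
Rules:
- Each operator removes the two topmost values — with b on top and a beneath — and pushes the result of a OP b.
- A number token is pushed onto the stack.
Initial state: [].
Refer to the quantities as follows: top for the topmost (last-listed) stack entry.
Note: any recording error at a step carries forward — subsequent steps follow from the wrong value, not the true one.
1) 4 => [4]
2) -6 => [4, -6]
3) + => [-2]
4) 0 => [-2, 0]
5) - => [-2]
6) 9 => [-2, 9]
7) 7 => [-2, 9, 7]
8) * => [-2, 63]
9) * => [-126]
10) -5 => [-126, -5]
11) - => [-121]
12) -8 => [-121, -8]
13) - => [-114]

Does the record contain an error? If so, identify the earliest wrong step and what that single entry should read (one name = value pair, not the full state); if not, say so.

Recomputing the run from the initial state:
step 1: [4]
step 2: [4, -6]
step 3: [-2]
step 4: [-2, 0]
step 5: [-2]
step 6: [-2, 9]
step 7: [-2, 9, 7]
step 8: [-2, 63]
step 9: [-126]
step 10: [-126, -5]
step 11: [-121]
step 12: [-121, -8]
step 13: [-113]
The first disagreement with the record is at step 13, where the value should be top = -113.

step 13, top = -113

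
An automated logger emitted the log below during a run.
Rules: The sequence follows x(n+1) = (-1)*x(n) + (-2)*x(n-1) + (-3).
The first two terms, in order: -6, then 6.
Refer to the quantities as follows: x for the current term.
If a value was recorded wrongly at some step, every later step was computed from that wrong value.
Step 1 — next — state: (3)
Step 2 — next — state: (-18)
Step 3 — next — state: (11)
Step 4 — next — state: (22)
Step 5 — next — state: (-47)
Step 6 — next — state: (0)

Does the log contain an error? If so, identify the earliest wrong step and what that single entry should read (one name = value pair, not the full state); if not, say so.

Recomputing the run from the initial state:
step 1: x = 3
step 2: x = -18
step 3: x = 9
step 4: x = 24
step 5: x = -45
step 6: x = -6
The first disagreement with the log is at step 3, where the value should be x = 9.

step 3, x = 9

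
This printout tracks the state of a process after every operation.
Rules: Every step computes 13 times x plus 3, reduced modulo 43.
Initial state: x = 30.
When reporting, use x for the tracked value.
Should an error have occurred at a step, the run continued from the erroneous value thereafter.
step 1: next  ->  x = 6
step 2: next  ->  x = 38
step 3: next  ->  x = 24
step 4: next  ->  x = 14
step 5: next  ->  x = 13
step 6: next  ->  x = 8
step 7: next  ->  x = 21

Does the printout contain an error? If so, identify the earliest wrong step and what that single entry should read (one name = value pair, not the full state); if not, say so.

Recomputing the run from the initial state:
step 1: x = 6
step 2: x = 38
step 3: x = 24
step 4: x = 14
step 5: x = 13
step 6: x = 0
step 7: x = 3
The first disagreement with the printout is at step 6, where the value should be x = 0.

step 6, x = 0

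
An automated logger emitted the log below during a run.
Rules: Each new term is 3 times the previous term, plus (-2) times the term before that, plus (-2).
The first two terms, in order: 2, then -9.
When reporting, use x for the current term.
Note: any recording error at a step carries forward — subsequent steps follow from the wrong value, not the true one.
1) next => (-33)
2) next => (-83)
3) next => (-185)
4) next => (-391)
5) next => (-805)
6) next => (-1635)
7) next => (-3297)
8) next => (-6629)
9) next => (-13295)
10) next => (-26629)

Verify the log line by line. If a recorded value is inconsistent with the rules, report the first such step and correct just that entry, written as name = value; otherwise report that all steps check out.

step 1: x = 3*(-9) + (-2)*(2) + (-2) = -33 -> verified
step 2: x = 3*(-33) + (-2)*(-9) + (-2) = -83 -> in agreement
step 3: x = 3*(-83) + (-2)*(-33) + (-2) = -185 -> confirmed correct
step 4: x = 3*(-185) + (-2)*(-83) + (-2) = -391 -> confirmed correct
step 5: x = 3*(-391) + (-2)*(-185) + (-2) = -805 -> confirmed correct
step 6: x = 3*(-805) + (-2)*(-391) + (-2) = -1635 -> confirmed correct
step 7: x = 3*(-1635) + (-2)*(-805) + (-2) = -3297 -> exactly as logged
step 8: x = 3*(-3297) + (-2)*(-1635) + (-2) = -6623 -> the log has a different value
The earliest wrong entry is at step 8: it should read x = -6623.

step 8, x = -6623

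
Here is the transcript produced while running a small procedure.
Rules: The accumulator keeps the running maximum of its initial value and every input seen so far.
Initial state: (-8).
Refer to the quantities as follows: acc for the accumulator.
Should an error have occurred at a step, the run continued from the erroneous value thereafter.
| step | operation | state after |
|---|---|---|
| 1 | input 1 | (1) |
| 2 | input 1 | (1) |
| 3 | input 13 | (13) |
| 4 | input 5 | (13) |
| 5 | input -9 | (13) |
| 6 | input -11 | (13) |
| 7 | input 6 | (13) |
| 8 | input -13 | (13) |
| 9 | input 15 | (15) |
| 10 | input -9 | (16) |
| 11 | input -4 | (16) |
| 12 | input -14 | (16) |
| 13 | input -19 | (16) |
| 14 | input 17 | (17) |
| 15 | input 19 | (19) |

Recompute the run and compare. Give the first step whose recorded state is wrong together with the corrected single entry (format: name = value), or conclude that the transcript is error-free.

1. acc = max(-8, 1) = 1 (in agreement)
2. acc = max(1, 1) = 1 (same as recorded)
3. acc = max(1, 13) = 13 (verified)
4. acc = max(13, 5) = 13 (in agreement)
5. acc = max(13, -9) = 13 (confirmed correct)
6. acc = max(13, -11) = 13 (same as recorded)
7. acc = max(13, 6) = 13 (confirmed correct)
8. acc = max(13, -13) = 13 (confirmed correct)
9. acc = max(13, 15) = 15 (same as recorded)
10. acc = max(15, -9) = 15 (a discrepancy with the transcript)
So the first discrepancy is step 10, where the right value is acc = 15.

step 10, acc = 15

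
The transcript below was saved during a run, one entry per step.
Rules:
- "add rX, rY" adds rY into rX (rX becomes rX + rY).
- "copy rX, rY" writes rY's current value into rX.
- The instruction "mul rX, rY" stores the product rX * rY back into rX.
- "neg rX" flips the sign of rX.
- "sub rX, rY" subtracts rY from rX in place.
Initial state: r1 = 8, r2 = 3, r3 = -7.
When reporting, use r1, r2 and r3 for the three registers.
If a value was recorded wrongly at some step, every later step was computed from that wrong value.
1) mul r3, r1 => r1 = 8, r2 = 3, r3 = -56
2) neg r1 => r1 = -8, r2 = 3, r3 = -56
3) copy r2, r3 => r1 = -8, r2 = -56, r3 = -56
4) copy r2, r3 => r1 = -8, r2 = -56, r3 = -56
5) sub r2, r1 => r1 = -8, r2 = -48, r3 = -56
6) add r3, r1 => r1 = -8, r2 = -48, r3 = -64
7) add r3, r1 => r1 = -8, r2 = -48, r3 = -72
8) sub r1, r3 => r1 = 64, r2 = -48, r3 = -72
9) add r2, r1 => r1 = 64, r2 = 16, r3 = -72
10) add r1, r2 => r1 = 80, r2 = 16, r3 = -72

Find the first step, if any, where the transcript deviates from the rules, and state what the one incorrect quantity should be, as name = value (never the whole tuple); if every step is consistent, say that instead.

Recomputing the run from the initial state:
step 1: r1 = 8, r2 = 3, r3 = -56
step 2: r1 = -8, r2 = 3, r3 = -56
step 3: r1 = -8, r2 = -56, r3 = -56
step 4: r1 = -8, r2 = -56, r3 = -56
step 5: r1 = -8, r2 = -48, r3 = -56
step 6: r1 = -8, r2 = -48, r3 = -64
step 7: r1 = -8, r2 = -48, r3 = -72
step 8: r1 = 64, r2 = -48, r3 = -72
step 9: r1 = 64, r2 = 16, r3 = -72
step 10: r1 = 80, r2 = 16, r3 = -72
This matches the transcript at every step.

no error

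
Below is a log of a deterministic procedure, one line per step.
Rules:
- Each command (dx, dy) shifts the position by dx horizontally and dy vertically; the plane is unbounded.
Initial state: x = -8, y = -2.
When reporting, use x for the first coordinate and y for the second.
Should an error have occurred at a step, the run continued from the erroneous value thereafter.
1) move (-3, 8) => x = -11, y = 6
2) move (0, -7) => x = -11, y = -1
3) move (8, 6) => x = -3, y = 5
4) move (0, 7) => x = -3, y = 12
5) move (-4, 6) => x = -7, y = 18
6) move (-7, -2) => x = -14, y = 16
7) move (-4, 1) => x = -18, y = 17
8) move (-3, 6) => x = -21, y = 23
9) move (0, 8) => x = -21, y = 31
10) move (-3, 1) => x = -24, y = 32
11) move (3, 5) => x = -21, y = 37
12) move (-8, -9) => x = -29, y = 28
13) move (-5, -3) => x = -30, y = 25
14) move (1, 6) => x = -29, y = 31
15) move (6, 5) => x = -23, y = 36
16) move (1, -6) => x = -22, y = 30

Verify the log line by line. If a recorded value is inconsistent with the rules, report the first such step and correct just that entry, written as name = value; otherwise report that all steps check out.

1. x = -8 + (-3) = -11, y = -2 + (8) = 6 (verified)
2. x = -11 + (0) = -11, y = 6 + (-7) = -1 (exactly as logged)
3. x = -11 + (8) = -3, y = -1 + (6) = 5 (no discrepancy)
4. x = -3 + (0) = -3, y = 5 + (7) = 12 (verified)
5. x = -3 + (-4) = -7, y = 12 + (6) = 18 (same as recorded)
6. x = -7 + (-7) = -14, y = 18 + (-2) = 16 (verified)
7. x = -14 + (-4) = -18, y = 16 + (1) = 17 (no discrepancy)
8. x = -18 + (-3) = -21, y = 17 + (6) = 23 (no discrepancy)
9. x = -21 + (0) = -21, y = 23 + (8) = 31 (agrees with the log)
10. x = -21 + (-3) = -24, y = 31 + (1) = 32 (consistent with the log)
11. x = -24 + (3) = -21, y = 32 + (5) = 37 (in agreement)
12. x = -21 + (-8) = -29, y = 37 + (-9) = 28 (exactly as logged)
13. x = -29 + (-5) = -34, y = 28 + (-3) = 25 (this is not what the log shows)
So the first discrepancy is step 13, where the right value is x = -34.

step 13, x = -34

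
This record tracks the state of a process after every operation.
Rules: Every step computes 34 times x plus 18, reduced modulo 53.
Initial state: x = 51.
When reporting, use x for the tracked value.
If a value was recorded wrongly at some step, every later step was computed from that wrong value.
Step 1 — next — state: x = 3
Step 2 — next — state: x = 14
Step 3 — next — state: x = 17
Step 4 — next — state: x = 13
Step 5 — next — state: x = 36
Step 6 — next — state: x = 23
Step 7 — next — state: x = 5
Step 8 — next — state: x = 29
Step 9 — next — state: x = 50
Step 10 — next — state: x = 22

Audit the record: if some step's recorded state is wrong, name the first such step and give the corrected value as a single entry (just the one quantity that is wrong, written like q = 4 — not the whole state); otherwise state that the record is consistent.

no error

Recomputing the run from the initial state:
step 1: x = 3
step 2: x = 14
step 3: x = 17
step 4: x = 13
step 5: x = 36
step 6: x = 23
step 7: x = 5
step 8: x = 29
step 9: x = 50
step 10: x = 22
This matches the record at every step.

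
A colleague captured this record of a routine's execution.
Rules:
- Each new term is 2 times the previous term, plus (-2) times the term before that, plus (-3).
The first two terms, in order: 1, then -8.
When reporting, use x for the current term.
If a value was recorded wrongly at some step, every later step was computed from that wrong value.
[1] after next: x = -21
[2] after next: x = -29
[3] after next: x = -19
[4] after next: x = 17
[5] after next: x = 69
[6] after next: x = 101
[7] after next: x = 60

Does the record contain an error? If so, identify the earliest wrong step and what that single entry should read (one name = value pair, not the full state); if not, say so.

Recomputing the run from the initial state:
step 1: x = -21
step 2: x = -29
step 3: x = -19
step 4: x = 17
step 5: x = 69
step 6: x = 101
step 7: x = 61
The first disagreement with the record is at step 7, where the value should be x = 61.

step 7, x = 61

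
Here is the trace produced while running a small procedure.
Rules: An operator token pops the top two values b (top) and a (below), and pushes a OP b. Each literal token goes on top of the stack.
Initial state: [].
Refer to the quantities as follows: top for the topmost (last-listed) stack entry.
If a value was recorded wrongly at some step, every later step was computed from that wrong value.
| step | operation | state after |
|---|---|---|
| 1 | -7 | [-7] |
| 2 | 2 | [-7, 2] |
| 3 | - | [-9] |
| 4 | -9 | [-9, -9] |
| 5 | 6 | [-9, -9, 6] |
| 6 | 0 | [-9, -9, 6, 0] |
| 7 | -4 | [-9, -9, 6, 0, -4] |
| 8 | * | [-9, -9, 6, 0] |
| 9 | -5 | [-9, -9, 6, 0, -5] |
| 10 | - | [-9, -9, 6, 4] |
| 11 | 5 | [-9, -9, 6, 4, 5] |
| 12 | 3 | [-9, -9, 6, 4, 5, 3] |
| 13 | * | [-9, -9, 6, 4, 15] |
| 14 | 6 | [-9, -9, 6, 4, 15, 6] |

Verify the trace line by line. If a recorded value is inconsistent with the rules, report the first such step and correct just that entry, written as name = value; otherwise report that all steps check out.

step 10, top = 5

step 1: push -7: top = -7 -> same as recorded
step 2: push 2: top = 2 -> agrees with the trace
step 3: -7 - 2 = -9 -> exactly as logged
step 4: push -9: top = -9 -> matches
step 5: push 6: top = 6 -> confirmed correct
step 6: push 0: top = 0 -> checks out
step 7: push -4: top = -4 -> matches
step 8: 0 * -4 = 0 -> same as recorded
step 9: push -5: top = -5 -> confirmed correct
step 10: 0 - -5 = 5 -> first mismatch against the trace
Step 10 is the first one off; corrected, top = 5.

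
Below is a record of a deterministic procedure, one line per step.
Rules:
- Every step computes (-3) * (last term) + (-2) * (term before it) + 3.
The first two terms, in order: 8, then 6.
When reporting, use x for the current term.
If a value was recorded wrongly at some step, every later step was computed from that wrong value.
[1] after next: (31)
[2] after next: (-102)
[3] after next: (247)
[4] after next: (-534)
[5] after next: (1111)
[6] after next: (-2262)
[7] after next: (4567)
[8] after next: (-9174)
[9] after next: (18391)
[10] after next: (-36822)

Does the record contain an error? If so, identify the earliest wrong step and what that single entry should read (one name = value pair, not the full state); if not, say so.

Recomputing the run from the initial state:
step 1: x = -31
step 2: x = 84
step 3: x = -187
step 4: x = 396
step 5: x = -811
step 6: x = 1644
step 7: x = -3307
step 8: x = 6636
step 9: x = -13291
step 10: x = 26604
The first disagreement with the record is at step 1, where the value should be x = -31.

step 1, x = -31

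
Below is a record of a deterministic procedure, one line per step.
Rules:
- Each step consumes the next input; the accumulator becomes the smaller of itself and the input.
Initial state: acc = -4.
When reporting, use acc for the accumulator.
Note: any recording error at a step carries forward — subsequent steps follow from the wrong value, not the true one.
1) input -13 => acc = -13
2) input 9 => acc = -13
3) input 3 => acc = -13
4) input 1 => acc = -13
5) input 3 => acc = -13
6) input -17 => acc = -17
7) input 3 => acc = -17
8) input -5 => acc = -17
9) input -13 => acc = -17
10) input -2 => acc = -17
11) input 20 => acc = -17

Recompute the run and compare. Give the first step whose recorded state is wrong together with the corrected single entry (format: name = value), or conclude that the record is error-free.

step 1: acc = min(-4, -13) = -13 -> same as recorded
step 2: acc = min(-13, 9) = -13 -> same as recorded
step 3: acc = min(-13, 3) = -13 -> verified
step 4: acc = min(-13, 1) = -13 -> exactly as logged
step 5: acc = min(-13, 3) = -13 -> checks out
step 6: acc = min(-13, -17) = -17 -> matches
step 7: acc = min(-17, 3) = -17 -> consistent with the record
step 8: acc = min(-17, -5) = -17 -> verified
step 9: acc = min(-17, -13) = -17 -> confirmed correct
step 10: acc = min(-17, -2) = -17 -> agrees with the record
step 11: acc = min(-17, 20) = -17 -> verified
Nothing is out of place; the run is error-free.

no error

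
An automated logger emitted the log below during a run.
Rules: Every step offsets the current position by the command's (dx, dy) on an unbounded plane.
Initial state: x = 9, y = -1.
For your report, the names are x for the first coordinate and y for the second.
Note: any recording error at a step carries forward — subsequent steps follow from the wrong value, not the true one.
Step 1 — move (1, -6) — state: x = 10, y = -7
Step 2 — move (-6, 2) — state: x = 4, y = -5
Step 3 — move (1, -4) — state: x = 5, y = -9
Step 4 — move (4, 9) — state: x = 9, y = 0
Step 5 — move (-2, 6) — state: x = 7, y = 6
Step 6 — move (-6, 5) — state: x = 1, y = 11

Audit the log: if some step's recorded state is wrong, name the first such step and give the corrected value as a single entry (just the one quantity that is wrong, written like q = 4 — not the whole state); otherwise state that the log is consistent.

Recomputing the run from the initial state:
step 1: x = 10, y = -7
step 2: x = 4, y = -5
step 3: x = 5, y = -9
step 4: x = 9, y = 0
step 5: x = 7, y = 6
step 6: x = 1, y = 11
This matches the log at every step.

no error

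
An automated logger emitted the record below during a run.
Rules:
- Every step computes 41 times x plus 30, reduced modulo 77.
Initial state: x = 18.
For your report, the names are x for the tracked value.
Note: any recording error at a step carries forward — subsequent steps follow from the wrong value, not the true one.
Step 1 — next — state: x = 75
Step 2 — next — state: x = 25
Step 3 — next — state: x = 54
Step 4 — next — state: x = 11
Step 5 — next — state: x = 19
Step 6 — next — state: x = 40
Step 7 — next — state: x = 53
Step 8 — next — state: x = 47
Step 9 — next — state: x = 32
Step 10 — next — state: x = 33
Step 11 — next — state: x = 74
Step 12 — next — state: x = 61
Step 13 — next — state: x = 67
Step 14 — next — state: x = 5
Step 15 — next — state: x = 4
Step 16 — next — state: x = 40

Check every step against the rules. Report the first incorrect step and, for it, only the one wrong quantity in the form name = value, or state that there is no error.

step 1: x = (41*18 + 30) mod 77 = 75 -> matches
step 2: x = (41*75 + 30) mod 77 = 25 -> consistent with the record
step 3: x = (41*25 + 30) mod 77 = 54 -> confirmed correct
step 4: x = (41*54 + 30) mod 77 = 11 -> in agreement
step 5: x = (41*11 + 30) mod 77 = 19 -> no discrepancy
step 6: x = (41*19 + 30) mod 77 = 39 -> the entry is off here
First deviation found at step 6; the corrected entry is x = 39.

step 6, x = 39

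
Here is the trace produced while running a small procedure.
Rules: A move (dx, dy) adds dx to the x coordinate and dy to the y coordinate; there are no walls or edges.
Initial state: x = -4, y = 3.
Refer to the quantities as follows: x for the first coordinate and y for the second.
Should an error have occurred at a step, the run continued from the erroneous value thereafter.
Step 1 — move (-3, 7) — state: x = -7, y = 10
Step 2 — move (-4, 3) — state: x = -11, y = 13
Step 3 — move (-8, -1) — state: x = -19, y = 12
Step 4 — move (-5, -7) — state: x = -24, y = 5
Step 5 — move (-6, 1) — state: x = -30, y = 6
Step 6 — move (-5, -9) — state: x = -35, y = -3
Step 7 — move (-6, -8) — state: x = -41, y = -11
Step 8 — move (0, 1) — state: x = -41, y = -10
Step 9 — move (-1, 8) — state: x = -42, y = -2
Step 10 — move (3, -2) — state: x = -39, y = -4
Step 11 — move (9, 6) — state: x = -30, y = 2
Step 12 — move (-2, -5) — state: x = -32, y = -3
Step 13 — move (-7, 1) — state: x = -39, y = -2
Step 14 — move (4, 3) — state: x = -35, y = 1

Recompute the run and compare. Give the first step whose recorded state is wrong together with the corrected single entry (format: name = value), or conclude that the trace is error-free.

no error

Step 1: x = -4 + (-3) = -7, y = 3 + (7) = 10 — exactly as logged.
Step 2: x = -7 + (-4) = -11, y = 10 + (3) = 13 — checks out.
Step 3: x = -11 + (-8) = -19, y = 13 + (-1) = 12 — exactly as logged.
Step 4: x = -19 + (-5) = -24, y = 12 + (-7) = 5 — agrees with the trace.
Step 5: x = -24 + (-6) = -30, y = 5 + (1) = 6 — checks out.
Step 6: x = -30 + (-5) = -35, y = 6 + (-9) = -3 — in agreement.
Step 7: x = -35 + (-6) = -41, y = -3 + (-8) = -11 — consistent with the trace.
Step 8: x = -41 + (0) = -41, y = -11 + (1) = -10 — exactly as logged.
Step 9: x = -41 + (-1) = -42, y = -10 + (8) = -2 — confirmed correct.
Step 10: x = -42 + (3) = -39, y = -2 + (-2) = -4 — matches.
Step 11: x = -39 + (9) = -30, y = -4 + (6) = 2 — in agreement.
Step 12: x = -30 + (-2) = -32, y = 2 + (-5) = -3 — confirmed correct.
Step 13: x = -32 + (-7) = -39, y = -3 + (1) = -2 — verified.
Step 14: x = -39 + (4) = -35, y = -2 + (3) = 1 — exactly as logged.
All entries verified; no error found.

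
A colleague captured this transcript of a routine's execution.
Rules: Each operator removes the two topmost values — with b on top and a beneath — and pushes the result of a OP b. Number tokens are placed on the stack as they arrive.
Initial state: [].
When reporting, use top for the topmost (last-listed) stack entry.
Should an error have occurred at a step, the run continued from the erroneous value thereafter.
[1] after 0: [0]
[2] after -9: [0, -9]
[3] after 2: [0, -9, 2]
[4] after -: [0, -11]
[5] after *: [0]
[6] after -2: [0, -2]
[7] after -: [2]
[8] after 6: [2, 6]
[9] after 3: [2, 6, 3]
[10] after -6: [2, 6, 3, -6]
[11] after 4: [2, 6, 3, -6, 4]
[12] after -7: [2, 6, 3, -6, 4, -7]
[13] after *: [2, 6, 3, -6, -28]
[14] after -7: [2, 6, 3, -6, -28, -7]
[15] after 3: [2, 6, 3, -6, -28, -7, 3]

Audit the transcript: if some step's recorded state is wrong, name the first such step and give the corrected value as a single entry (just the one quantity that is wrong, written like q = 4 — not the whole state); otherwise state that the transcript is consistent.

1. push 0: top = 0 (consistent with the transcript)
2. push -9: top = -9 (confirmed correct)
3. push 2: top = 2 (verified)
4. -9 - 2 = -11 (consistent with the transcript)
5. 0 * -11 = 0 (verified)
6. push -2: top = -2 (no discrepancy)
7. 0 - -2 = 2 (same as recorded)
8. push 6: top = 6 (matches)
9. push 3: top = 3 (agrees with the transcript)
10. push -6: top = -6 (agrees with the transcript)
11. push 4: top = 4 (matches)
12. push -7: top = -7 (matches)
13. 4 * -7 = -28 (verified)
14. push -7: top = -7 (consistent with the transcript)
15. push 3: top = 3 (exactly as logged)
All steps check out; nothing to correct.

no error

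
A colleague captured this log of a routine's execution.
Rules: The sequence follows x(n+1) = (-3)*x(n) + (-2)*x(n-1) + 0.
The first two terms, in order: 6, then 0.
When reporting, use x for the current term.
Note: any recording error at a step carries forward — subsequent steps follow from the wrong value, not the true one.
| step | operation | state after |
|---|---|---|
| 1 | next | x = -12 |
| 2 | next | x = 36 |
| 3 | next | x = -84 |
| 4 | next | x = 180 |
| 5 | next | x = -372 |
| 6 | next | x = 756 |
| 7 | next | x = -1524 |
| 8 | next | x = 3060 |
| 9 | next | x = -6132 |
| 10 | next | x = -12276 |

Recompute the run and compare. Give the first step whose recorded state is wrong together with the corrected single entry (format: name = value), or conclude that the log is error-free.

step 10, x = 12276

step 1: x = -3*(0) + (-2)*(6) + (0) = -12 -> exactly as logged
step 2: x = -3*(-12) + (-2)*(0) + (0) = 36 -> checks out
step 3: x = -3*(36) + (-2)*(-12) + (0) = -84 -> in agreement
step 4: x = -3*(-84) + (-2)*(36) + (0) = 180 -> no discrepancy
step 5: x = -3*(180) + (-2)*(-84) + (0) = -372 -> agrees with the log
step 6: x = -3*(-372) + (-2)*(180) + (0) = 756 -> agrees with the log
step 7: x = -3*(756) + (-2)*(-372) + (0) = -1524 -> checks out
step 8: x = -3*(-1524) + (-2)*(756) + (0) = 3060 -> agrees with the log
step 9: x = -3*(3060) + (-2)*(-1524) + (0) = -6132 -> matches
step 10: x = -3*(-6132) + (-2)*(3060) + (0) = 12276 -> not what was recorded
First incorrect step: 10; the correct value is x = 12276.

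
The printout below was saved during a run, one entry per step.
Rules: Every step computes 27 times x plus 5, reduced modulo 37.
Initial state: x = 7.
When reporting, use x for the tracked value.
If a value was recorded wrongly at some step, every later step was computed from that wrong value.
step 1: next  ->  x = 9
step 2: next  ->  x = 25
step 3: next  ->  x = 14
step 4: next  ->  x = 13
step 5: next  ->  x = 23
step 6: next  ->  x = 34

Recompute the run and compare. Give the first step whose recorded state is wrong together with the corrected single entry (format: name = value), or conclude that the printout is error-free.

step 1: x = (27*7 + 5) mod 37 = 9 -> no discrepancy
step 2: x = (27*9 + 5) mod 37 = 26 -> this is not what the printout shows
Step 2 is the first one off; corrected, x = 26.

step 2, x = 26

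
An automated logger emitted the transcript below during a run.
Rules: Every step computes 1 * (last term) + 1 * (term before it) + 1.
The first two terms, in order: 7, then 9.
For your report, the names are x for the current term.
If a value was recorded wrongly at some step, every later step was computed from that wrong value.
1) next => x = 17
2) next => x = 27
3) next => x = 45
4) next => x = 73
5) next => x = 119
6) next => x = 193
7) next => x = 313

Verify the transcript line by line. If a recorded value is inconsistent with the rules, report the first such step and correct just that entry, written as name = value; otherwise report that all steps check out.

1. x = 1*(9) + (1)*(7) + (1) = 17 (in agreement)
2. x = 1*(17) + (1)*(9) + (1) = 27 (in agreement)
3. x = 1*(27) + (1)*(17) + (1) = 45 (checks out)
4. x = 1*(45) + (1)*(27) + (1) = 73 (same as recorded)
5. x = 1*(73) + (1)*(45) + (1) = 119 (no discrepancy)
6. x = 1*(119) + (1)*(73) + (1) = 193 (agrees with the transcript)
7. x = 1*(193) + (1)*(119) + (1) = 313 (verified)
No step deviates from the rules.

no error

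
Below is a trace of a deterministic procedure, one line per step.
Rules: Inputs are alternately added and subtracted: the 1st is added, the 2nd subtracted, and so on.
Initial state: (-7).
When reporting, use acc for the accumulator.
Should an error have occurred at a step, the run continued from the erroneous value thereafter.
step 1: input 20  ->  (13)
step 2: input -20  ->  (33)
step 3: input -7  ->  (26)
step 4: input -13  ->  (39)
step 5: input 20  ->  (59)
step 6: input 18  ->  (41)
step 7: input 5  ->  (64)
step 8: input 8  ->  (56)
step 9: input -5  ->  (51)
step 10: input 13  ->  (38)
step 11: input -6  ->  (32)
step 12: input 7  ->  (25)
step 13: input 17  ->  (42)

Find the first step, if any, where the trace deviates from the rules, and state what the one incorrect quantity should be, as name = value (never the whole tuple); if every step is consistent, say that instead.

step 7, acc = 46

step 1: acc = -7 + 20 = 13 -> checks out
step 2: acc = 13 - -20 = 33 -> checks out
step 3: acc = 33 + -7 = 26 -> in agreement
step 4: acc = 26 - -13 = 39 -> confirmed correct
step 5: acc = 39 + 20 = 59 -> verified
step 6: acc = 59 - 18 = 41 -> in agreement
step 7: acc = 41 + 5 = 46 -> the entry is off here
So the first discrepancy is step 7, where the right value is acc = 46.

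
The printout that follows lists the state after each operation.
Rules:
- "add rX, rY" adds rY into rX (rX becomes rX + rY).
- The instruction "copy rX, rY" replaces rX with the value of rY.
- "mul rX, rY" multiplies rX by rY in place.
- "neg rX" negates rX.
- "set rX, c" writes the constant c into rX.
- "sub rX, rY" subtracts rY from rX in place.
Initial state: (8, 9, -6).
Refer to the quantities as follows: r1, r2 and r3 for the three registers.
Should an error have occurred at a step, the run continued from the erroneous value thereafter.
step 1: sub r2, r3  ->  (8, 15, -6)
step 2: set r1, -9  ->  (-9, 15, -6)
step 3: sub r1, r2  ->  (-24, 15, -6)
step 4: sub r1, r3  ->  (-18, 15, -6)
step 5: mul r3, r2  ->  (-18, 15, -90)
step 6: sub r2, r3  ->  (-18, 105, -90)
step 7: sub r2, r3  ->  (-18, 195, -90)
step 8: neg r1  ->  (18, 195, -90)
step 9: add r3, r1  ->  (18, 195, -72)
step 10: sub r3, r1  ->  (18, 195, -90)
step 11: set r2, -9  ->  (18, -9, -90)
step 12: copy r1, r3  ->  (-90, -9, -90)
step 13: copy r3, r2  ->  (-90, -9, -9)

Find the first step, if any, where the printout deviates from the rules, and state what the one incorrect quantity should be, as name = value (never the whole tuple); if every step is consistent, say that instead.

no error

Recomputing the run from the initial state:
step 1: r1 = 8, r2 = 15, r3 = -6
step 2: r1 = -9, r2 = 15, r3 = -6
step 3: r1 = -24, r2 = 15, r3 = -6
step 4: r1 = -18, r2 = 15, r3 = -6
step 5: r1 = -18, r2 = 15, r3 = -90
step 6: r1 = -18, r2 = 105, r3 = -90
step 7: r1 = -18, r2 = 195, r3 = -90
step 8: r1 = 18, r2 = 195, r3 = -90
step 9: r1 = 18, r2 = 195, r3 = -72
step 10: r1 = 18, r2 = 195, r3 = -90
step 11: r1 = 18, r2 = -9, r3 = -90
step 12: r1 = -90, r2 = -9, r3 = -90
step 13: r1 = -90, r2 = -9, r3 = -9
This matches the printout at every step.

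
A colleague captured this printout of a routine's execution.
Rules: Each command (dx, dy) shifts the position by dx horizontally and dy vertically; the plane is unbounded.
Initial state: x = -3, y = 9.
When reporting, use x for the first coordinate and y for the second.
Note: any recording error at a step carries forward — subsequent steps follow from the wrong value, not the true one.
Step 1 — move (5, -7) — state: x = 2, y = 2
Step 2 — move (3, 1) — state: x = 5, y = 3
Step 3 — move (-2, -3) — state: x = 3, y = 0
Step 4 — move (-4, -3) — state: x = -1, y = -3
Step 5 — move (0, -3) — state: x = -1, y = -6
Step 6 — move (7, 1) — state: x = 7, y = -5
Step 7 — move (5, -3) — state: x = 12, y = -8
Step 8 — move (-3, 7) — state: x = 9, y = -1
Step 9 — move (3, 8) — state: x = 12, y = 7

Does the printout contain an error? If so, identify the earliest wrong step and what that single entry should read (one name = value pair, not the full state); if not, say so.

Step 1: x = -3 + (5) = 2, y = 9 + (-7) = 2 — in agreement.
Step 2: x = 2 + (3) = 5, y = 2 + (1) = 3 — verified.
Step 3: x = 5 + (-2) = 3, y = 3 + (-3) = 0 — consistent with the printout.
Step 4: x = 3 + (-4) = -1, y = 0 + (-3) = -3 — consistent with the printout.
Step 5: x = -1 + (0) = -1, y = -3 + (-3) = -6 — consistent with the printout.
Step 6: x = -1 + (7) = 6, y = -6 + (1) = -5 — a discrepancy with the printout.
That makes step 6 the first incorrect line — x = 6 is what it should show.

step 6, x = 6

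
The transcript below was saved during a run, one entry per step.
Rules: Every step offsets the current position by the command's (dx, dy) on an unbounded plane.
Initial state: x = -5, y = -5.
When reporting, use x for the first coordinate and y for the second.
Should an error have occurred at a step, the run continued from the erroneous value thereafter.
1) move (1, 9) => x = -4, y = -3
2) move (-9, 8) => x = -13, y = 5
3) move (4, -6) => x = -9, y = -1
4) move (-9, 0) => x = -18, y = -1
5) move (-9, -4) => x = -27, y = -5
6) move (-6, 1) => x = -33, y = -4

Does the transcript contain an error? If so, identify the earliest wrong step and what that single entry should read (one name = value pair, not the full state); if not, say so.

1. x = -5 + (1) = -4, y = -5 + (9) = 4 (the transcript has a different value)
First incorrect step: 1; the correct value is y = 4.

step 1, y = 4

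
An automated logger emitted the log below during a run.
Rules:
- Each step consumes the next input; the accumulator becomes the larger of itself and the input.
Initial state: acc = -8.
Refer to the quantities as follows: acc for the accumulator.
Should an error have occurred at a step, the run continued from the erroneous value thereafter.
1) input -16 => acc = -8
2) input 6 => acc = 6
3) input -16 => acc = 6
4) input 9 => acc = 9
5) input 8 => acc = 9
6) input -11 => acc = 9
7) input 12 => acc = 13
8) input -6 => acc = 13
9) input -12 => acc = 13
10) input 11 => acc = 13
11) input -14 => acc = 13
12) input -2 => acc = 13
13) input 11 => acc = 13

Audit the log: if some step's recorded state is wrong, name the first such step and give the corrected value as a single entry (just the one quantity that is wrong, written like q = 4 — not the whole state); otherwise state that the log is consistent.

step 7, acc = 12

Recomputing the run from the initial state:
step 1: acc = -8
step 2: acc = 6
step 3: acc = 6
step 4: acc = 9
step 5: acc = 9
step 6: acc = 9
step 7: acc = 12
step 8: acc = 12
step 9: acc = 12
step 10: acc = 12
step 11: acc = 12
step 12: acc = 12
step 13: acc = 12
The first disagreement with the log is at step 7, where the value should be acc = 12.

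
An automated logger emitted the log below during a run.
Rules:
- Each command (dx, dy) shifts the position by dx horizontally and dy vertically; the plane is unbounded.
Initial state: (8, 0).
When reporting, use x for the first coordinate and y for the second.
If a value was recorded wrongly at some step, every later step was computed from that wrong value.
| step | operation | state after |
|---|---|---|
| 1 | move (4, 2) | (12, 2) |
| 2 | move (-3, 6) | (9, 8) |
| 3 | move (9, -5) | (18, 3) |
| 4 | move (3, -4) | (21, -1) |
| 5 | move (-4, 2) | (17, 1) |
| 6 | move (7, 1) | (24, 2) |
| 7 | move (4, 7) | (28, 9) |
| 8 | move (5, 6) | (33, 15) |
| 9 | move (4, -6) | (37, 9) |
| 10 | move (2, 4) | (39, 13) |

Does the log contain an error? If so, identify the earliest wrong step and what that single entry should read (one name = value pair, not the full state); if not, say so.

no error

Step 1: x = 8 + (4) = 12, y = 0 + (2) = 2 — confirmed correct.
Step 2: x = 12 + (-3) = 9, y = 2 + (6) = 8 — confirmed correct.
Step 3: x = 9 + (9) = 18, y = 8 + (-5) = 3 — no discrepancy.
Step 4: x = 18 + (3) = 21, y = 3 + (-4) = -1 — agrees with the log.
Step 5: x = 21 + (-4) = 17, y = -1 + (2) = 1 — matches.
Step 6: x = 17 + (7) = 24, y = 1 + (1) = 2 — consistent with the log.
Step 7: x = 24 + (4) = 28, y = 2 + (7) = 9 — agrees with the log.
Step 8: x = 28 + (5) = 33, y = 9 + (6) = 15 — consistent with the log.
Step 9: x = 33 + (4) = 37, y = 15 + (-6) = 9 — verified.
Step 10: x = 37 + (2) = 39, y = 9 + (4) = 13 — agrees with the log.
Each recorded entry agrees with the recomputation.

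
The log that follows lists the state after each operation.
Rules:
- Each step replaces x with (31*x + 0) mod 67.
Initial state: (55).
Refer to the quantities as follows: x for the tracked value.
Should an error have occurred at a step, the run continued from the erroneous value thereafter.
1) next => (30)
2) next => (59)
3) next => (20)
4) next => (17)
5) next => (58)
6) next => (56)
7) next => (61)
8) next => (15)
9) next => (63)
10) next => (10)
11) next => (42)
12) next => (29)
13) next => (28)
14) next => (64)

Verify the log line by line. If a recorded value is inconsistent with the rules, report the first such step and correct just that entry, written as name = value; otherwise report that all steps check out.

Recomputing the run from the initial state:
step 1: x = 30
step 2: x = 59
step 3: x = 20
step 4: x = 17
step 5: x = 58
step 6: x = 56
step 7: x = 61
step 8: x = 15
step 9: x = 63
step 10: x = 10
step 11: x = 42
step 12: x = 29
step 13: x = 28
step 14: x = 64
This matches the log at every step.

no error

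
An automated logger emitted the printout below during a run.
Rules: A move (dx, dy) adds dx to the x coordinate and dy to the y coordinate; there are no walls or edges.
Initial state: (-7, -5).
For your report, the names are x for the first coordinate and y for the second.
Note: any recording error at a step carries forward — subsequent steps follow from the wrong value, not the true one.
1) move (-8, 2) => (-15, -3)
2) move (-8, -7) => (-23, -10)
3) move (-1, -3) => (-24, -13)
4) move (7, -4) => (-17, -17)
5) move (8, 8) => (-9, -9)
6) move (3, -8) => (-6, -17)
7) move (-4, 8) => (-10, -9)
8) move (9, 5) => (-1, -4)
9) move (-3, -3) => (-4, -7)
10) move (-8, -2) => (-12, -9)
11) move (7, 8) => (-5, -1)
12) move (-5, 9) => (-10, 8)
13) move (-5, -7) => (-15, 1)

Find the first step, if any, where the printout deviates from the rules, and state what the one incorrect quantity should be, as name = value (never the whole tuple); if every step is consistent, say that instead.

no error

Recomputing the run from the initial state:
step 1: x = -15, y = -3
step 2: x = -23, y = -10
step 3: x = -24, y = -13
step 4: x = -17, y = -17
step 5: x = -9, y = -9
step 6: x = -6, y = -17
step 7: x = -10, y = -9
step 8: x = -1, y = -4
step 9: x = -4, y = -7
step 10: x = -12, y = -9
step 11: x = -5, y = -1
step 12: x = -10, y = 8
step 13: x = -15, y = 1
This matches the printout at every step.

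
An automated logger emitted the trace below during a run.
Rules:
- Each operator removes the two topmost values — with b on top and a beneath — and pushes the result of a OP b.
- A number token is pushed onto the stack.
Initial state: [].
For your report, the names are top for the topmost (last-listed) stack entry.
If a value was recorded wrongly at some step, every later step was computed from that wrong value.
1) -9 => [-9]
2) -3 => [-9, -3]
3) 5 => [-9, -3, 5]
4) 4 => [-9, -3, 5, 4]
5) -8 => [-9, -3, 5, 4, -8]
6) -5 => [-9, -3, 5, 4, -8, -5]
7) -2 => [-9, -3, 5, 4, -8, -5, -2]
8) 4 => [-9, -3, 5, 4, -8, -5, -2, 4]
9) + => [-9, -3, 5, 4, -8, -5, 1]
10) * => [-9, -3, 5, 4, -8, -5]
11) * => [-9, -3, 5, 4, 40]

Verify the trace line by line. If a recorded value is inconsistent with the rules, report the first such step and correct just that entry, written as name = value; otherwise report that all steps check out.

step 1: push -9: top = -9 -> consistent with the trace
step 2: push -3: top = -3 -> consistent with the trace
step 3: push 5: top = 5 -> same as recorded
step 4: push 4: top = 4 -> confirmed correct
step 5: push -8: top = -8 -> consistent with the trace
step 6: push -5: top = -5 -> consistent with the trace
step 7: push -2: top = -2 -> matches
step 8: push 4: top = 4 -> matches
step 9: -2 + 4 = 2 -> the entry is off here
First deviation found at step 9; the corrected entry is top = 2.

step 9, top = 2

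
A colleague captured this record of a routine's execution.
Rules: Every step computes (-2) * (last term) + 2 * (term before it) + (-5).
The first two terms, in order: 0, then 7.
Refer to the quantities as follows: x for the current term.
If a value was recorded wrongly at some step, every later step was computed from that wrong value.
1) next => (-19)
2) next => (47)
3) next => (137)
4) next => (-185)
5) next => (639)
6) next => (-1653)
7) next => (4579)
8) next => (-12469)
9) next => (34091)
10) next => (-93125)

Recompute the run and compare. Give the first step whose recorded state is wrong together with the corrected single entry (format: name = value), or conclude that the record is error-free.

Recomputing the run from the initial state:
step 1: x = -19
step 2: x = 47
step 3: x = -137
step 4: x = 363
step 5: x = -1005
step 6: x = 2731
step 7: x = -7477
step 8: x = 20411
step 9: x = -55781
step 10: x = 152379
The first disagreement with the record is at step 3, where the value should be x = -137.

step 3, x = -137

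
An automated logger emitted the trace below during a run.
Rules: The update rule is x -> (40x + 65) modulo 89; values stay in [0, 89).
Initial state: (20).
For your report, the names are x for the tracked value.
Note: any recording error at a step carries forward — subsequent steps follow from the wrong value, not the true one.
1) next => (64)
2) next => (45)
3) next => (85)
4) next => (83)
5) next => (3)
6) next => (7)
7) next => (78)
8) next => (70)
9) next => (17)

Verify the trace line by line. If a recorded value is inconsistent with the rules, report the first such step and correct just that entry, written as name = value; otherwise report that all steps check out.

1. x = (40*20 + 65) mod 89 = 64 (verified)
2. x = (40*64 + 65) mod 89 = 44 (first mismatch against the trace)
So the first discrepancy is step 2, where the right value is x = 44.

step 2, x = 44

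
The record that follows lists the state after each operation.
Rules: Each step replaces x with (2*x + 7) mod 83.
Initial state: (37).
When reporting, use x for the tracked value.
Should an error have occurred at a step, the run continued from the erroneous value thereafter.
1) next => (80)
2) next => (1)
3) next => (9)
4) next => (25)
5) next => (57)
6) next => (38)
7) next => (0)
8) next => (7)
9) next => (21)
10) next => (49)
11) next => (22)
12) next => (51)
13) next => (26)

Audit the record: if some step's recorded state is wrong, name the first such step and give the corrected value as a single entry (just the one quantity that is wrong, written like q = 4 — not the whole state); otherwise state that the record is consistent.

Step 1: x = (2*37 + 7) mod 83 = 81 — not what was recorded.
The earliest wrong entry is at step 1: it should read x = 81.

step 1, x = 81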